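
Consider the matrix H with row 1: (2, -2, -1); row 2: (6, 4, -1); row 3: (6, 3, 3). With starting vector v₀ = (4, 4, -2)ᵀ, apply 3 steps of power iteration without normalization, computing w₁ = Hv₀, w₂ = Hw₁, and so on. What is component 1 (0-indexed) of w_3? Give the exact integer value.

w1 = Hv₀ = (2, 42, 30)
w2 = Hw1 = (-110, 150, 228)
w3 = Hw2 = (-748, -288, 474)
The requested component of w3 is -288.

-288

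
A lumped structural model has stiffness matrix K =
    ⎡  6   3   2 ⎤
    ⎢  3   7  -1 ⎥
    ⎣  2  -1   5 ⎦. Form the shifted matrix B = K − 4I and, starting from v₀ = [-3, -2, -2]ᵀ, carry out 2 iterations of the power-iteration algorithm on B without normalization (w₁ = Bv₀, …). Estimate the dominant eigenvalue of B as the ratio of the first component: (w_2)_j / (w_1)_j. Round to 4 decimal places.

5.1875

B = K − 4I has rows (2, 3, 2); (3, 3, -1); (2, -1, 1)
w1 = Bv₀ = (2·(-3) + 3·(-2) + 2·(-2); 3·(-3) + 3·(-2) + (-1)·(-2); 2·(-3) + (-1)·(-2) + 1·(-2)) = (-16, -13, -6)
w2 = Bw1 = (2·(-16) + 3·(-13) + 2·(-6); 3·(-16) + 3·(-13) + (-1)·(-6); 2·(-16) + (-1)·(-13) + 1·(-6)) = (-83, -81, -25)
Ratio: -83/-16 = 5.1875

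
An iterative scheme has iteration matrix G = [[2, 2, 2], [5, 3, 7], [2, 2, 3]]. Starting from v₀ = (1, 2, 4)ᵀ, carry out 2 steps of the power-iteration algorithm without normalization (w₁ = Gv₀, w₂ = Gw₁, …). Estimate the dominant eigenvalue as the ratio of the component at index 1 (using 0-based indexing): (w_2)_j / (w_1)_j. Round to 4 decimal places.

w1 = Gv₀ = (2·1 + 2·2 + 2·4; 5·1 + 3·2 + 7·4; 2·1 + 2·2 + 3·4) = (14, 39, 18)
w2 = Gw1 = (2·14 + 2·39 + 2·18; 5·14 + 3·39 + 7·18; 2·14 + 2·39 + 3·18) = (142, 313, 160)
Ratio at component: 313 / 39 = 8.0256

λ ≈ 8.0256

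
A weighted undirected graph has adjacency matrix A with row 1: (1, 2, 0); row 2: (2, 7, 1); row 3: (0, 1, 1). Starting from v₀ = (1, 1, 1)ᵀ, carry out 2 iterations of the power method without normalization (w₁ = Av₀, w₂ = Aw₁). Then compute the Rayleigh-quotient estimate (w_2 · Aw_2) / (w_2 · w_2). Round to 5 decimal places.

w1 = Av₀ = (1·1 + 2·1 + 0·1; 2·1 + 7·1 + 1·1; 0·1 + 1·1 + 1·1) = (3, 10, 2)
w2 = Aw1 = (1·3 + 2·10 + 0·2; 2·3 + 7·10 + 1·2; 0·3 + 1·10 + 1·2) = (23, 78, 12)
Aw2 = (179, 604, 90)
w2·Aw2 = 23·179 + 78·604 + 12·90 = 52309; w2·w2 = 23·23 + 78·78 + 12·12 = 6757
λ ≈ 52309/6757 = 7.74145

7.74145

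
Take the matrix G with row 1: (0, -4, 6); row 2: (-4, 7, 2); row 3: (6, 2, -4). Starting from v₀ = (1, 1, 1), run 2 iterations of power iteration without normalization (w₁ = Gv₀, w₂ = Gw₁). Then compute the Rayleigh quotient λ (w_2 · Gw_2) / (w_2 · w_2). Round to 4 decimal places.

6.6085

w1 = Gv₀ = (2, 5, 4)
w2 = Gw1 = (4, 35, 6)
Gw2 = (-104, 241, 70)
w2·Gw2 = 4·(-104) + 35·241 + 6·70 = 8439; w2·w2 = 4·4 + 35·35 + 6·6 = 1277
λ ≈ 8439/1277 = 6.6085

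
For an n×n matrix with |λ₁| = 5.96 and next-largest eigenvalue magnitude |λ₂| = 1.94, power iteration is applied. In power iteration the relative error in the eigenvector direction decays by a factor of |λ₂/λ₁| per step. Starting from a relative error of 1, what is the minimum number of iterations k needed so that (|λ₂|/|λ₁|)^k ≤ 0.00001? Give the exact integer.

|λ₂/λ₁| = 1.94/5.96 = 0.32550
Need k ≥ ln(0.00001) / ln(0.32550) = -11.5129 / -1.1224 ≈ 10.258
Smallest integer k satisfying the bound: 11

11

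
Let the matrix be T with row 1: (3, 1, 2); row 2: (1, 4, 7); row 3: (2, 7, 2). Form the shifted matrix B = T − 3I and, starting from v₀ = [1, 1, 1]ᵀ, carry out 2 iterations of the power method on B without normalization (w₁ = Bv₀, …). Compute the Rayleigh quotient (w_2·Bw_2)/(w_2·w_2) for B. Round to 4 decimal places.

B = T − 3I has rows (0, 1, 2); (1, 1, 7); (2, 7, -1)
w1 = Bv₀ = (0·1 + 1·1 + 2·1; 1·1 + 1·1 + 7·1; 2·1 + 7·1 + (-1)·1) = (3, 9, 8)
w2 = Bw1 = (0·3 + 1·9 + 2·8; 1·3 + 1·9 + 7·8; 2·3 + 7·9 + (-1)·8) = (25, 68, 61)
Bw2 = (190, 520, 465)
w2·Bw2 = 68475; w2·w2 = 8970; μ ≈ 68475/8970 = 7.6338

μ ≈ 7.6338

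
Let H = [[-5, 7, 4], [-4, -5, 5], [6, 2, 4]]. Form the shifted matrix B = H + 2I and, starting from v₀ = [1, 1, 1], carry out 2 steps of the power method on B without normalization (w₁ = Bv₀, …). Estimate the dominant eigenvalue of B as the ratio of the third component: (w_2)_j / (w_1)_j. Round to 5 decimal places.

B = H + 2I has rows (-3, 7, 4); (-4, -3, 5); (6, 2, 6)
w1 = Bv₀ = (8, -2, 14)
w2 = Bw1 = (18, 44, 128)
Ratio: 128/14 = 9.14286

9.14286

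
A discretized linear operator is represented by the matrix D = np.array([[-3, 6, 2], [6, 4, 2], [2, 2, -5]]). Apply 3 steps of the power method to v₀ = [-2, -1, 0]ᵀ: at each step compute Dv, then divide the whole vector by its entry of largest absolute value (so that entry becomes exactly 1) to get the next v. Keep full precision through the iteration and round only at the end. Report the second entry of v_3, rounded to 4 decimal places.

1.0000

Dv0 = (0.00000, -16.00000, -6.00000); divide by -16.00000 → v1 = (0.00000, 1.00000, 0.37500)
Dv1 = (6.75000, 4.75000, 0.12500); divide by 6.75000 → v2 = (1.00000, 0.70370, 0.01852)
Dv2 = (1.25926, 8.85185, 3.31481); divide by 8.85185 → v3 = (0.14226, 1.00000, 0.37448)
Requested entry of v3: -956/-956 = 1.0000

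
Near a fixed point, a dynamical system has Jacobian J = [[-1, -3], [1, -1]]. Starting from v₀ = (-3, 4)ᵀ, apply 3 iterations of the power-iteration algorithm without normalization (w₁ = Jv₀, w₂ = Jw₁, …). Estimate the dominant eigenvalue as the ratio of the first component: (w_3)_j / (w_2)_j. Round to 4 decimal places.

w1 = Jv₀ = ((-1)·(-3) + (-3)·4; 1·(-3) + (-1)·4) = (-9, -7)
w2 = Jw1 = ((-1)·(-9) + (-3)·(-7); 1·(-9) + (-1)·(-7)) = (30, -2)
w3 = Jw2 = (-24, 32)
Ratio at component: -24 / 30 = -0.8000

λ ≈ -0.8000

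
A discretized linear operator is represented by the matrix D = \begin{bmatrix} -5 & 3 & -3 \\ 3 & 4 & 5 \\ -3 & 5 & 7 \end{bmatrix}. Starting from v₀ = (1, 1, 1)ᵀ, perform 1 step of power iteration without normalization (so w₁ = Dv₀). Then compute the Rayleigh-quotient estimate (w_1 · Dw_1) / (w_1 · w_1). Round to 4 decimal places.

λ ≈ 8.0320

w1 = Dv₀ = (-5, 12, 9)
Dw1 = (34, 78, 138)
w1·Dw1 = (-5)·34 + 12·78 + 9·138 = 2008; w1·w1 = (-5)·(-5) + 12·12 + 9·9 = 250
λ ≈ 2008/250 = 8.0320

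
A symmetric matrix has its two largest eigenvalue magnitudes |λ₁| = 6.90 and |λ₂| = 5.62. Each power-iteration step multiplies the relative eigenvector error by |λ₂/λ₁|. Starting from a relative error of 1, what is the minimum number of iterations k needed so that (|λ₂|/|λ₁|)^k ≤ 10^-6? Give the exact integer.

68

|λ₂/λ₁| = 5.62/6.90 = 0.81449
Need k ≥ ln(10^-6) / ln(0.81449) = -13.8155 / -0.2052 ≈ 67.330
Smallest integer k satisfying the bound: 68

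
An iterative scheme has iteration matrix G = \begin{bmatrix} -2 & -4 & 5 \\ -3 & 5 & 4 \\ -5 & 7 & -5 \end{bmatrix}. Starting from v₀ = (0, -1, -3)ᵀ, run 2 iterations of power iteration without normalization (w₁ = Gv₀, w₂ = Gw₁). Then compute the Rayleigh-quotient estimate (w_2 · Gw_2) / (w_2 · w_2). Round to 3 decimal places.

λ ≈ -1.593

w1 = Gv₀ = ((-2)·0 + (-4)·(-1) + 5·(-3); (-3)·0 + 5·(-1) + 4·(-3); (-5)·0 + 7·(-1) + (-5)·(-3)) = (-11, -17, 8)
w2 = Gw1 = ((-2)·(-11) + (-4)·(-17) + 5·8; (-3)·(-11) + 5·(-17) + 4·8; (-5)·(-11) + 7·(-17) + (-5)·8) = (130, -20, -104)
Gw2 = (-700, -906, -270)
w2·Gw2 = 130·(-700) + (-20)·(-906) + (-104)·(-270) = -44800; w2·w2 = 130·130 + (-20)·(-20) + (-104)·(-104) = 28116
λ ≈ -44800/28116 = -1.593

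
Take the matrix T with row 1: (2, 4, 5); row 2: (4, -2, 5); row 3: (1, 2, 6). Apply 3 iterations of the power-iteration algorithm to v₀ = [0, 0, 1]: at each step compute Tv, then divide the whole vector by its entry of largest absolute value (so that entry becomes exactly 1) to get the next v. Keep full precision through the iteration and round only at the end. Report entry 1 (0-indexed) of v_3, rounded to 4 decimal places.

0.7757

Tv0 = (5.00000, 5.00000, 6.00000); divide by 6.00000 → v1 = (0.83333, 0.83333, 1.00000)
Tv1 = (10.00000, 6.66667, 8.50000); divide by 10.00000 → v2 = (1.00000, 0.66667, 0.85000)
Tv2 = (8.91667, 6.91667, 7.43333); divide by 8.91667 → v3 = (1.00000, 0.77570, 0.83364)
Requested entry of v3: 415/535 = 0.7757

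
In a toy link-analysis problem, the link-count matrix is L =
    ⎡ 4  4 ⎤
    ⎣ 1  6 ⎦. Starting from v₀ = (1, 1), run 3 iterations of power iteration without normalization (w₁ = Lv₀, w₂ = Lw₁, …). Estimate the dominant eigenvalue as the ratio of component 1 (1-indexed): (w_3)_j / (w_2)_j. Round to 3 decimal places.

w1 = Lv₀ = (4·1 + 4·1; 1·1 + 6·1) = (8, 7)
w2 = Lw1 = (4·8 + 4·7; 1·8 + 6·7) = (60, 50)
w3 = Lw2 = (440, 360)
Ratio at component: 440 / 60 = 7.333

7.333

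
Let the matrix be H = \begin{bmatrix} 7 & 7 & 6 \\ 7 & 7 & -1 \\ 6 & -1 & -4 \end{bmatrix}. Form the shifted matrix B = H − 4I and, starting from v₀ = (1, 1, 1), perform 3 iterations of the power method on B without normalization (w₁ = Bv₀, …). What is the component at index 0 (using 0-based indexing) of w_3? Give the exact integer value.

1939

B = H − 4I has rows (3, 7, 6); (7, 3, -1); (6, -1, -8)
w1 = Bv₀ = (16, 9, -3)
w2 = Bw1 = (93, 142, 111)
w3 = Bw2 = (1939, 966, -472)
Requested component of w3: 1939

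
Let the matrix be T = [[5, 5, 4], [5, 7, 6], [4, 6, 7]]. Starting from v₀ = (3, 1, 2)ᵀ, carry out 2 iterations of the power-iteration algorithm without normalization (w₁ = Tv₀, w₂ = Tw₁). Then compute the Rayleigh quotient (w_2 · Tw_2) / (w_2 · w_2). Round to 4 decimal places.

w1 = Tv₀ = (28, 34, 32)
w2 = Tw1 = (438, 570, 540)
Tw2 = (7200, 9420, 8952)
w2·Tw2 = 438·7200 + 570·9420 + 540·8952 = 13357080; w2·w2 = 438·438 + 570·570 + 540·540 = 808344
λ ≈ 13357080/808344 = 16.5240

λ ≈ 16.5240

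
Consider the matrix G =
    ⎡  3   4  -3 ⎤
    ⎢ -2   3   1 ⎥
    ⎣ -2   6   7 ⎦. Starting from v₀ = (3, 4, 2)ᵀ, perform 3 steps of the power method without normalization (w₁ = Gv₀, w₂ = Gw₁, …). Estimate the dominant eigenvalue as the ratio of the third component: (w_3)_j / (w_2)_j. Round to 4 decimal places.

λ ≈ 7.5214

w1 = Gv₀ = (3·3 + 4·4 + (-3)·2; (-2)·3 + 3·4 + 1·2; (-2)·3 + 6·4 + 7·2) = (19, 8, 32)
w2 = Gw1 = (3·19 + 4·8 + (-3)·32; (-2)·19 + 3·8 + 1·32; (-2)·19 + 6·8 + 7·32) = (-7, 18, 234)
w3 = Gw2 = (-651, 302, 1760)
Ratio at component: 1760 / 234 = 7.5214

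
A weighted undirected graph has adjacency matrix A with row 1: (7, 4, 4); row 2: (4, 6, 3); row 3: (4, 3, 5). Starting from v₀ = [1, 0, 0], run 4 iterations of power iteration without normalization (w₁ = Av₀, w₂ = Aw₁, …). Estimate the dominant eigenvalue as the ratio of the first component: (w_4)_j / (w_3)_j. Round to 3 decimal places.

w1 = Av₀ = (7·1 + 4·0 + 4·0; 4·1 + 6·0 + 3·0; 4·1 + 3·0 + 5·0) = (7, 4, 4)
w2 = Aw1 = (7·7 + 4·4 + 4·4; 4·7 + 6·4 + 3·4; 4·7 + 3·4 + 5·4) = (81, 64, 60)
w3 = Aw2 = (1063, 888, 816)
w4 = Aw3 = (14257, 12028, 10996)
Ratio at component: 14257 / 1063 = 13.412

λ ≈ 13.412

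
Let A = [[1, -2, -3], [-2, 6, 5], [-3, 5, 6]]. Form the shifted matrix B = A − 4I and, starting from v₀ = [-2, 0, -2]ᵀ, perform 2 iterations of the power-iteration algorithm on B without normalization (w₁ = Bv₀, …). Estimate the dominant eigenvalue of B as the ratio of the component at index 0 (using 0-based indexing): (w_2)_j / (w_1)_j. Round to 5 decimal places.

B = A − 4I has rows (-3, -2, -3); (-2, 2, 5); (-3, 5, 2)
w1 = Bv₀ = ((-3)·(-2) + (-2)·0 + (-3)·(-2); (-2)·(-2) + 2·0 + 5·(-2); (-3)·(-2) + 5·0 + 2·(-2)) = (12, -6, 2)
w2 = Bw1 = ((-3)·12 + (-2)·(-6) + (-3)·2; (-2)·12 + 2·(-6) + 5·2; (-3)·12 + 5·(-6) + 2·2) = (-30, -26, -62)
Ratio: -30/12 = -2.50000

-2.50000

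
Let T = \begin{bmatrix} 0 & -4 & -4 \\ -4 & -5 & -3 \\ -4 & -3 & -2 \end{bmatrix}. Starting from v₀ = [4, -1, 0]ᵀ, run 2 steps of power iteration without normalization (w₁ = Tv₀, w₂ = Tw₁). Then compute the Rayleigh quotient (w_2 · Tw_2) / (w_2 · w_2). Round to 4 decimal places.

λ ≈ -8.5818

w1 = Tv₀ = (0·4 + (-4)·(-1) + (-4)·0; (-4)·4 + (-5)·(-1) + (-3)·0; (-4)·4 + (-3)·(-1) + (-2)·0) = (4, -11, -13)
w2 = Tw1 = (0·4 + (-4)·(-11) + (-4)·(-13); (-4)·4 + (-5)·(-11) + (-3)·(-13); (-4)·4 + (-3)·(-11) + (-2)·(-13)) = (96, 78, 43)
Tw2 = (-484, -903, -704)
w2·Tw2 = 96·(-484) + 78·(-903) + 43·(-704) = -147170; w2·w2 = 96·96 + 78·78 + 43·43 = 17149
λ ≈ -147170/17149 = -8.5818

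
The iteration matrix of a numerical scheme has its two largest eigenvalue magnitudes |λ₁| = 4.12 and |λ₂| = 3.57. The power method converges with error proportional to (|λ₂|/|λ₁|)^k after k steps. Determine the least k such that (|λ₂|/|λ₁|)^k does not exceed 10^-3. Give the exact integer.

|λ₂/λ₁| = 3.57/4.12 = 0.86650
Need k ≥ ln(10^-3) / ln(0.86650) = -6.9078 / -0.1433 ≈ 48.209
Smallest integer k satisfying the bound: 49

49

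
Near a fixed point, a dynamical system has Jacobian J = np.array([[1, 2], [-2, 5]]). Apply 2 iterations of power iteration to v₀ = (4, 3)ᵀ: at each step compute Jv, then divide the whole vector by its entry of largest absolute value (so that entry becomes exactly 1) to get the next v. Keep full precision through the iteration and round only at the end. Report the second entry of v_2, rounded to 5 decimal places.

Jv0 = (10.000000, 7.000000); divide by 10.000000 → v1 = (1.000000, 0.700000)
Jv1 = (2.400000, 1.500000); divide by 2.400000 → v2 = (1.000000, 0.625000)
Requested entry of v2: 15/24 = 0.62500

0.62500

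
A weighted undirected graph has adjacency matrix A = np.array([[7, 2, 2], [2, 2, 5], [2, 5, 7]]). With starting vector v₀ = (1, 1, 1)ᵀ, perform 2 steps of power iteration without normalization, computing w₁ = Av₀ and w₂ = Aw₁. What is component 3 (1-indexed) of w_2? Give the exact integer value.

w1 = Av₀ = (11, 9, 14)
w2 = Aw1 = (123, 110, 165)
The requested component of w2 is 165.

165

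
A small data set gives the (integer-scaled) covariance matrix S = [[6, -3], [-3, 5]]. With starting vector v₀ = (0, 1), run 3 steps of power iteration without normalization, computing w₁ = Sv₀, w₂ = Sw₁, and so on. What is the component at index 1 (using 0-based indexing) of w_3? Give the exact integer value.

269

w1 = Sv₀ = (6·0 + (-3)·1; (-3)·0 + 5·1) = (-3, 5)
w2 = Sw1 = (6·(-3) + (-3)·5; (-3)·(-3) + 5·5) = (-33, 34)
w3 = Sw2 = (-300, 269)
The requested component of w3 is 269.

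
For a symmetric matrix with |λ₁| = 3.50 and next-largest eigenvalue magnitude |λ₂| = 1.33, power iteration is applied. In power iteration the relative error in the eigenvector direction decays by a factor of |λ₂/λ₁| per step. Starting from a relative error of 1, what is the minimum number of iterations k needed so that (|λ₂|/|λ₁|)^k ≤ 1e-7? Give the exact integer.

17

|λ₂/λ₁| = 1.33/3.50 = 0.38000
Need k ≥ ln(1e-7) / ln(0.38000) = -16.1181 / -0.9676 ≈ 16.658
Smallest integer k satisfying the bound: 17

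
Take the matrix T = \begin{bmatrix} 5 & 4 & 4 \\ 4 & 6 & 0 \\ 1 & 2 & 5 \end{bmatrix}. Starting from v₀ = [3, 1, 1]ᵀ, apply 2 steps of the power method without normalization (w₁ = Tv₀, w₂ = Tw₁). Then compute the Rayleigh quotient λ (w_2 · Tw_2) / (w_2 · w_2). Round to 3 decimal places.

λ ≈ 10.517

w1 = Tv₀ = (23, 18, 10)
w2 = Tw1 = (227, 200, 109)
Tw2 = (2371, 2108, 1172)
w2·Tw2 = 227·2371 + 200·2108 + 109·1172 = 1087565; w2·w2 = 227·227 + 200·200 + 109·109 = 103410
λ ≈ 1087565/103410 = 10.517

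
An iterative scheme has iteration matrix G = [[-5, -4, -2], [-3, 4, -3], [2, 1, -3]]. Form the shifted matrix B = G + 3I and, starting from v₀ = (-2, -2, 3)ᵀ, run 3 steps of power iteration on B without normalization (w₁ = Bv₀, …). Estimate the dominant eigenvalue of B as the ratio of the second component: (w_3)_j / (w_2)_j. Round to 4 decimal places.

μ ≈ 8.5882

B = G + 3I has rows (-2, -4, -2); (-3, 7, -3); (2, 1, 0)
w1 = Bv₀ = ((-2)·(-2) + (-4)·(-2) + (-2)·3; (-3)·(-2) + 7·(-2) + (-3)·3; 2·(-2) + 1·(-2) + 0·3) = (6, -17, -6)
w2 = Bw1 = ((-2)·6 + (-4)·(-17) + (-2)·(-6); (-3)·6 + 7·(-17) + (-3)·(-6); 2·6 + 1·(-17) + 0·(-6)) = (68, -119, -5)
w3 = Bw2 = (350, -1022, 17)
Ratio: -1022/-119 = 8.5882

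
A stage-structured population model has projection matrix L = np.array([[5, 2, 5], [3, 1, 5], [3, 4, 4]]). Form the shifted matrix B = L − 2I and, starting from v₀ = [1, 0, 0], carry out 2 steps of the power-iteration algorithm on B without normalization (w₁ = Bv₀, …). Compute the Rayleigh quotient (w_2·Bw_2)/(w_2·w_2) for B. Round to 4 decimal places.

μ ≈ 8.9130

B = L − 2I has rows (3, 2, 5); (3, -1, 5); (3, 4, 2)
w1 = Bv₀ = (3, 3, 3)
w2 = Bw1 = (30, 21, 27)
Bw2 = (267, 204, 228)
w2·Bw2 = 18450; w2·w2 = 2070; μ ≈ 18450/2070 = 8.9130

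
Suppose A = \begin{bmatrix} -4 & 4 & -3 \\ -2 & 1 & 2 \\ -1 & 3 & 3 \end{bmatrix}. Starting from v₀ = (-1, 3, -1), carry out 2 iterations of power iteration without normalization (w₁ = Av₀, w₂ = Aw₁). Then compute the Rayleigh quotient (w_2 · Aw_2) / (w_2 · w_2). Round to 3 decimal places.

λ ≈ -2.818

w1 = Av₀ = ((-4)·(-1) + 4·3 + (-3)·(-1); (-2)·(-1) + 1·3 + 2·(-1); (-1)·(-1) + 3·3 + 3·(-1)) = (19, 3, 7)
w2 = Aw1 = ((-4)·19 + 4·3 + (-3)·7; (-2)·19 + 1·3 + 2·7; (-1)·19 + 3·3 + 3·7) = (-85, -21, 11)
Aw2 = (223, 171, 55)
w2·Aw2 = (-85)·223 + (-21)·171 + 11·55 = -21941; w2·w2 = (-85)·(-85) + (-21)·(-21) + 11·11 = 7787
λ ≈ -21941/7787 = -2.818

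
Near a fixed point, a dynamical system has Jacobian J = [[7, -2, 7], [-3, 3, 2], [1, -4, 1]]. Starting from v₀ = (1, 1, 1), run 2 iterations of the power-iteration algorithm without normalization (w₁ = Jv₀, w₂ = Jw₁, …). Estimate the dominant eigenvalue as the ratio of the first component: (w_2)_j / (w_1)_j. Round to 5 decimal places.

w1 = Jv₀ = (12, 2, -2)
w2 = Jw1 = (66, -34, 2)
Ratio at component: 66 / 12 = 5.50000

5.50000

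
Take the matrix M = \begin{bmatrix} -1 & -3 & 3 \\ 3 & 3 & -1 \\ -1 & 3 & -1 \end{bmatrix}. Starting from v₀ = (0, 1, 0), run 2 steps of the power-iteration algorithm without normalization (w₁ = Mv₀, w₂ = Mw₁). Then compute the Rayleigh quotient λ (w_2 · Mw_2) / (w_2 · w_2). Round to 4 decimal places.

w1 = Mv₀ = (-3, 3, 3)
w2 = Mw1 = (3, -3, 9)
Mw2 = (33, -9, -21)
w2·Mw2 = 3·33 + (-3)·(-9) + 9·(-21) = -63; w2·w2 = 3·3 + (-3)·(-3) + 9·9 = 99
λ ≈ -63/99 = -0.6364

-0.6364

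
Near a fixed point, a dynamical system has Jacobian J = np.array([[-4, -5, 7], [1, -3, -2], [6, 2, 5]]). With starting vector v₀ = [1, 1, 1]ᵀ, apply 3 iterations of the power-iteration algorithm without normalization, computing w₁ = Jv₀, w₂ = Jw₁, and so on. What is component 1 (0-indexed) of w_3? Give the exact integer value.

w1 = Jv₀ = (-2, -4, 13)
w2 = Jw1 = (119, -16, 45)
w3 = Jw2 = (-81, 77, 907)
The requested component of w3 is 77.

77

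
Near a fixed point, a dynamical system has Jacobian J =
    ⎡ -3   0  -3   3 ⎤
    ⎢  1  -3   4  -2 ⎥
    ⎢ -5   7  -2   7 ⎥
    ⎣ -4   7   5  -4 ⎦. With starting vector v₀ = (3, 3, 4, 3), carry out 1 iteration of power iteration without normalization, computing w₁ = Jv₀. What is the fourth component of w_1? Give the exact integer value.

17

w1 = Jv₀ = ((-3)·3 + 0·3 + (-3)·4 + 3·3; 1·3 + (-3)·3 + 4·4 + (-2)·3; (-5)·3 + 7·3 + (-2)·4 + 7·3; (-4)·3 + 7·3 + 5·4 + (-4)·3) = (-12, 4, 19, 17)
The requested component of w1 is 17.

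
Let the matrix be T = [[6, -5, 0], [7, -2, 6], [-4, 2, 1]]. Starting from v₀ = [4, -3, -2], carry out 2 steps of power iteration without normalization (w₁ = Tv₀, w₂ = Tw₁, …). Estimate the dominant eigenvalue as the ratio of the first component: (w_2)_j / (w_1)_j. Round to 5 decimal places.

3.17949

w1 = Tv₀ = (6·4 + (-5)·(-3) + 0·(-2); 7·4 + (-2)·(-3) + 6·(-2); (-4)·4 + 2·(-3) + 1·(-2)) = (39, 22, -24)
w2 = Tw1 = (6·39 + (-5)·22 + 0·(-24); 7·39 + (-2)·22 + 6·(-24); (-4)·39 + 2·22 + 1·(-24)) = (124, 85, -136)
Ratio at component: 124 / 39 = 3.17949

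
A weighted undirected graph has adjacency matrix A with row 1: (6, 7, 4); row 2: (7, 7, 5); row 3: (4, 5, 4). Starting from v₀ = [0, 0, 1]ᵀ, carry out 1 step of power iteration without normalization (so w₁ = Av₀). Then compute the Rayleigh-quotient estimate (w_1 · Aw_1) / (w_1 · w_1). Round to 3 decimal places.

λ ≈ 16.544

w1 = Av₀ = (6·0 + 7·0 + 4·1; 7·0 + 7·0 + 5·1; 4·0 + 5·0 + 4·1) = (4, 5, 4)
Aw1 = (75, 83, 57)
w1·Aw1 = 4·75 + 5·83 + 4·57 = 943; w1·w1 = 4·4 + 5·5 + 4·4 = 57
λ ≈ 943/57 = 16.544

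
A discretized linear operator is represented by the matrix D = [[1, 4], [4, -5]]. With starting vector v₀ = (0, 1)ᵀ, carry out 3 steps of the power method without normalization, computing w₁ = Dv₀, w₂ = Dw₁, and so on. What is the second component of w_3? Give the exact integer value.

w1 = Dv₀ = (4, -5)
w2 = Dw1 = (-16, 41)
w3 = Dw2 = (148, -269)
The requested component of w3 is -269.

-269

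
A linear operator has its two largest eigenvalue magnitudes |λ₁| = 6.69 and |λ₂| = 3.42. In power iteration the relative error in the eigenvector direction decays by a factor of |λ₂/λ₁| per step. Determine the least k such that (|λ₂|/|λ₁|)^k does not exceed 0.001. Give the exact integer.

|λ₂/λ₁| = 3.42/6.69 = 0.51121
Need k ≥ ln(0.001) / ln(0.51121) = -6.9078 / -0.6710 ≈ 10.295
Smallest integer k satisfying the bound: 11

11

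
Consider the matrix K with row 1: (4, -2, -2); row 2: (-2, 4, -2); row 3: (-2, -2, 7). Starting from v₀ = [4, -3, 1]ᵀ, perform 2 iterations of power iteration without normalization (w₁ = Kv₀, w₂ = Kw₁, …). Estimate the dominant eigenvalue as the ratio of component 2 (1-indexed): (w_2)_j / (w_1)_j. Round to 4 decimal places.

λ ≈ 6.2727

w1 = Kv₀ = (4·4 + (-2)·(-3) + (-2)·1; (-2)·4 + 4·(-3) + (-2)·1; (-2)·4 + (-2)·(-3) + 7·1) = (20, -22, 5)
w2 = Kw1 = (4·20 + (-2)·(-22) + (-2)·5; (-2)·20 + 4·(-22) + (-2)·5; (-2)·20 + (-2)·(-22) + 7·5) = (114, -138, 39)
Ratio at component: -138 / -22 = 6.2727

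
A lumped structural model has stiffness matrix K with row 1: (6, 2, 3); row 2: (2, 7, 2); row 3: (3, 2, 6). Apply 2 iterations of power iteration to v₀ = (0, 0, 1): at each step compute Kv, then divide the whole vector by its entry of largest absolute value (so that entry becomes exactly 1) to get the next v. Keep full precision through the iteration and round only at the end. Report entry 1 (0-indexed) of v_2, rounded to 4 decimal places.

0.6531

Kv0 = (3.00000, 2.00000, 6.00000); divide by 6.00000 → v1 = (0.50000, 0.33333, 1.00000)
Kv1 = (6.66667, 5.33333, 8.16667); divide by 8.16667 → v2 = (0.81633, 0.65306, 1.00000)
Requested entry of v2: 32/49 = 0.6531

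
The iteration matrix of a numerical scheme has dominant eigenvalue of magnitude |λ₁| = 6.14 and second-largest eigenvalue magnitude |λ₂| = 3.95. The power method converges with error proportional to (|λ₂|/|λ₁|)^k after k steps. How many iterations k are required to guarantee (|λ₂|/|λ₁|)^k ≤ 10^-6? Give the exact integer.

32

|λ₂/λ₁| = 3.95/6.14 = 0.64332
Need k ≥ ln(10^-6) / ln(0.64332) = -13.8155 / -0.4411 ≈ 31.320
Smallest integer k satisfying the bound: 32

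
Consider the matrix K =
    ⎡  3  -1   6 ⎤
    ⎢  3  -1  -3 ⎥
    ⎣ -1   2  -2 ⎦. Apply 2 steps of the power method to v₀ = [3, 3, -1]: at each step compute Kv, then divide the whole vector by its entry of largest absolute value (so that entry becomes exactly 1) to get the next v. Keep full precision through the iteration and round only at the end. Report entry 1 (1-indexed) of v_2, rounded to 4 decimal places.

Kv0 = (0.00000, 9.00000, 5.00000); divide by 9.00000 → v1 = (0.00000, 1.00000, 0.55556)
Kv1 = (2.33333, -2.66667, 0.88889); divide by -2.66667 → v2 = (-0.87500, 1.00000, -0.33333)
Requested entry of v2: 21/-24 = -0.8750

-0.8750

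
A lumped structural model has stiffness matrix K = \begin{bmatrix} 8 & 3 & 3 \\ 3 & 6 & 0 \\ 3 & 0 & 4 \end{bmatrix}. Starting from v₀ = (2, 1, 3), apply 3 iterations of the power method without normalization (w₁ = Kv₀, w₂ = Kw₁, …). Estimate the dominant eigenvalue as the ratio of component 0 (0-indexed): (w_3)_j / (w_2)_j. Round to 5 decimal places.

10.98089

w1 = Kv₀ = (8·2 + 3·1 + 3·3; 3·2 + 6·1 + 0·3; 3·2 + 0·1 + 4·3) = (28, 12, 18)
w2 = Kw1 = (8·28 + 3·12 + 3·18; 3·28 + 6·12 + 0·18; 3·28 + 0·12 + 4·18) = (314, 156, 156)
w3 = Kw2 = (3448, 1878, 1566)
Ratio at component: 3448 / 314 = 10.98089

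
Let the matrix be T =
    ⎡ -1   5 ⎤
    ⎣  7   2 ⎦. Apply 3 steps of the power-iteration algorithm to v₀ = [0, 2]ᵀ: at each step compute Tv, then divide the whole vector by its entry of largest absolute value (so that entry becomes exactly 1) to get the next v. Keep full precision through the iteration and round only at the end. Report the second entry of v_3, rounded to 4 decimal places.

Tv0 = (10.00000, 4.00000); divide by 10.00000 → v1 = (1.00000, 0.40000)
Tv1 = (1.00000, 7.80000); divide by 7.80000 → v2 = (0.12821, 1.00000)
Tv2 = (4.87179, 2.89744); divide by 4.87179 → v3 = (1.00000, 0.59474)
Requested entry of v3: 226/380 = 0.5947

0.5947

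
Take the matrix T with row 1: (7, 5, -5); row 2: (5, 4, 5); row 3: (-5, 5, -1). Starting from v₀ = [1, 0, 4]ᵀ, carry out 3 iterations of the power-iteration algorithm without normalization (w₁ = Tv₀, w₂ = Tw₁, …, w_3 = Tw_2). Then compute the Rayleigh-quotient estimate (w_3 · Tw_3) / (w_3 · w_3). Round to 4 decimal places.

w1 = Tv₀ = (7·1 + 5·0 + (-5)·4; 5·1 + 4·0 + 5·4; (-5)·1 + 5·0 + (-1)·4) = (-13, 25, -9)
w2 = Tw1 = (7·(-13) + 5·25 + (-5)·(-9); 5·(-13) + 4·25 + 5·(-9); (-5)·(-13) + 5·25 + (-1)·(-9)) = (79, -10, 199)
w3 = Tw2 = (-492, 1350, -644)
Tw3 = (6526, -280, 9854)
w3·Tw3 = (-492)·6526 + 1350·(-280) + (-644)·9854 = -9934768; w3·w3 = (-492)·(-492) + 1350·1350 + (-644)·(-644) = 2479300
λ ≈ -9934768/2479300 = -4.0071

-4.0071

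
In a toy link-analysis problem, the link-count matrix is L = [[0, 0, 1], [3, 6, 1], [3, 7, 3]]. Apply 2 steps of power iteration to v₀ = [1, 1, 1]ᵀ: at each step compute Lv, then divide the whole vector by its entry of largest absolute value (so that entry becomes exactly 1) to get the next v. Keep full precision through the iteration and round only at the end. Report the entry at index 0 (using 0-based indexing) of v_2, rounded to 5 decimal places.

0.11607

Lv0 = (1.000000, 10.000000, 13.000000); divide by 13.000000 → v1 = (0.076923, 0.769231, 1.000000)
Lv1 = (1.000000, 5.846154, 8.615385); divide by 8.615385 → v2 = (0.116071, 0.678571, 1.000000)
Requested entry of v2: 13/112 = 0.11607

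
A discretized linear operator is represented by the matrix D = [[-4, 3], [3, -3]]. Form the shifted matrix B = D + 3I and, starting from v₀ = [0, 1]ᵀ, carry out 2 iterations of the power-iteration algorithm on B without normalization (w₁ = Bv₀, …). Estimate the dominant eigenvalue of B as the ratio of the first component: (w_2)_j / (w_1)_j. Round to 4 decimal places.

B = D + 3I has rows (-1, 3); (3, 0)
w1 = Bv₀ = (3, 0)
w2 = Bw1 = (-3, 9)
Ratio: -3/3 = -1.0000

-1.0000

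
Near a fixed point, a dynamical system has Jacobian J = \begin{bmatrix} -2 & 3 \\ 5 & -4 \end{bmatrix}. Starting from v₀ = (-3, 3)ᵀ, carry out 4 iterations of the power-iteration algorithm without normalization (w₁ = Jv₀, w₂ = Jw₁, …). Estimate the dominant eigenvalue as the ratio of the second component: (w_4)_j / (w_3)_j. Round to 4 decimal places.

w1 = Jv₀ = (15, -27)
w2 = Jw1 = (-111, 183)
w3 = Jw2 = (771, -1287)
w4 = Jw3 = (-5403, 9003)
Ratio at component: 9003 / -1287 = -6.9953

λ ≈ -6.9953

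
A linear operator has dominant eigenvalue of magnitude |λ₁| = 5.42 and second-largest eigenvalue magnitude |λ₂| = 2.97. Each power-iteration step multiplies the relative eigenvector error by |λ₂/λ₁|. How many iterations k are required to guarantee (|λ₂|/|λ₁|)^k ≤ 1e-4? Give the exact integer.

|λ₂/λ₁| = 2.97/5.42 = 0.54797
Need k ≥ ln(1e-4) / ln(0.54797) = -9.2103 / -0.6015 ≈ 15.311
Smallest integer k satisfying the bound: 16

16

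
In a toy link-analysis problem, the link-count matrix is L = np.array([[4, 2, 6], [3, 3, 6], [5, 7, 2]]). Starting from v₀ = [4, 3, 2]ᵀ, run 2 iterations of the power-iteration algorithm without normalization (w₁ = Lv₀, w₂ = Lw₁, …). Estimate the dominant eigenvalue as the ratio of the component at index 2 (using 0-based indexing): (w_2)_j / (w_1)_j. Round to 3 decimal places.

w1 = Lv₀ = (4·4 + 2·3 + 6·2; 3·4 + 3·3 + 6·2; 5·4 + 7·3 + 2·2) = (34, 33, 45)
w2 = Lw1 = (4·34 + 2·33 + 6·45; 3·34 + 3·33 + 6·45; 5·34 + 7·33 + 2·45) = (472, 471, 491)
Ratio at component: 491 / 45 = 10.911

10.911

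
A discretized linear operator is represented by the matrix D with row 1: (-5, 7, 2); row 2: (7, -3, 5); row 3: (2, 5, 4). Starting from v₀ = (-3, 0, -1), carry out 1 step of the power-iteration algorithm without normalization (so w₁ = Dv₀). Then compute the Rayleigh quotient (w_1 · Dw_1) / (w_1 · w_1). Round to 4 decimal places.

λ ≈ -5.4233

w1 = Dv₀ = ((-5)·(-3) + 7·0 + 2·(-1); 7·(-3) + (-3)·0 + 5·(-1); 2·(-3) + 5·0 + 4·(-1)) = (13, -26, -10)
Dw1 = (-267, 119, -144)
w1·Dw1 = 13·(-267) + (-26)·119 + (-10)·(-144) = -5125; w1·w1 = 13·13 + (-26)·(-26) + (-10)·(-10) = 945
λ ≈ -5125/945 = -5.4233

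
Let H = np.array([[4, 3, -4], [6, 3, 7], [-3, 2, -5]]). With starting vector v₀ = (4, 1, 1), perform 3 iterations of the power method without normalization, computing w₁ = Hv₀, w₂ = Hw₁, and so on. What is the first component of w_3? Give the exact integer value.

w1 = Hv₀ = (15, 34, -15)
w2 = Hw1 = (222, 87, 98)
w3 = Hw2 = (757, 2279, -982)
The requested component of w3 is 757.

757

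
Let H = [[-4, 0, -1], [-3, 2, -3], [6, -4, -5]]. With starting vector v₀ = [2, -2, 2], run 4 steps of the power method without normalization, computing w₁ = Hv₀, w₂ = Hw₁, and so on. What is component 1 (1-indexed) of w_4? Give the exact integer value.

-242

w1 = Hv₀ = ((-4)·2 + 0·(-2) + (-1)·2; (-3)·2 + 2·(-2) + (-3)·2; 6·2 + (-4)·(-2) + (-5)·2) = (-10, -16, 10)
w2 = Hw1 = ((-4)·(-10) + 0·(-16) + (-1)·10; (-3)·(-10) + 2·(-16) + (-3)·10; 6·(-10) + (-4)·(-16) + (-5)·10) = (30, -32, -46)
w3 = Hw2 = (-74, -16, 538)
w4 = Hw3 = (-242, -1424, -3070)
The requested component of w4 is -242.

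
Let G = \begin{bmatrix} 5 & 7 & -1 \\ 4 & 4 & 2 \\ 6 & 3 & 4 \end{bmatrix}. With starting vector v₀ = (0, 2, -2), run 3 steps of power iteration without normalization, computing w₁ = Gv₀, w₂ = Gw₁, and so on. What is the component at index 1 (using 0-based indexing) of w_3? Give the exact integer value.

944

w1 = Gv₀ = (16, 4, -2)
w2 = Gw1 = (110, 76, 100)
w3 = Gw2 = (982, 944, 1288)
The requested component of w3 is 944.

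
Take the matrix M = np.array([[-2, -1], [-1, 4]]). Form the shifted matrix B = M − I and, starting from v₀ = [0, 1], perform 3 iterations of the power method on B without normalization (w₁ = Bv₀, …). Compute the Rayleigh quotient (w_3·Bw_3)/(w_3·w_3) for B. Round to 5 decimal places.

μ ≈ 3.00000

B = M − I has rows (-3, -1); (-1, 3)
w1 = Bv₀ = ((-3)·0 + (-1)·1; (-1)·0 + 3·1) = (-1, 3)
w2 = Bw1 = ((-3)·(-1) + (-1)·3; (-1)·(-1) + 3·3) = (0, 10)
w3 = Bw2 = (-10, 30)
Bw3 = (0, 100)
w3·Bw3 = 3000; w3·w3 = 1000; μ ≈ 3000/1000 = 3.00000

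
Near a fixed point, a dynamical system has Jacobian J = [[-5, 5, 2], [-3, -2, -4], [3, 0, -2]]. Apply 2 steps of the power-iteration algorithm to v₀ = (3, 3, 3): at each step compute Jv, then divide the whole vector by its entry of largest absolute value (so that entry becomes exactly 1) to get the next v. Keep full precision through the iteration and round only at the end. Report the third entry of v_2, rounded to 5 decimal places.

Jv0 = (6.000000, -27.000000, 3.000000); divide by -27.000000 → v1 = (-0.222222, 1.000000, -0.111111)
Jv1 = (5.888889, -0.888889, -0.444444); divide by 5.888889 → v2 = (1.000000, -0.150943, -0.075472)
Requested entry of v2: 12/-159 = -0.07547

-0.07547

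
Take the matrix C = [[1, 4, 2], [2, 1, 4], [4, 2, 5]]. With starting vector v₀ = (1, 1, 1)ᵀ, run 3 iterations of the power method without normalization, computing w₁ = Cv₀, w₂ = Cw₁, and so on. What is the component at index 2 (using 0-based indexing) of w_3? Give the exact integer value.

843

w1 = Cv₀ = (1·1 + 4·1 + 2·1; 2·1 + 1·1 + 4·1; 4·1 + 2·1 + 5·1) = (7, 7, 11)
w2 = Cw1 = (1·7 + 4·7 + 2·11; 2·7 + 1·7 + 4·11; 4·7 + 2·7 + 5·11) = (57, 65, 97)
w3 = Cw2 = (511, 567, 843)
The requested component of w3 is 843.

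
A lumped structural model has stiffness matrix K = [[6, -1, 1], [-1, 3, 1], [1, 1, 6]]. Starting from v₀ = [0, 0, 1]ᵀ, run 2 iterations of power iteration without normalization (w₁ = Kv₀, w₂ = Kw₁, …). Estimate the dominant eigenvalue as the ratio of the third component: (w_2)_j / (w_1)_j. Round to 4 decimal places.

λ ≈ 6.3333

w1 = Kv₀ = (6·0 + (-1)·0 + 1·1; (-1)·0 + 3·0 + 1·1; 1·0 + 1·0 + 6·1) = (1, 1, 6)
w2 = Kw1 = (6·1 + (-1)·1 + 1·6; (-1)·1 + 3·1 + 1·6; 1·1 + 1·1 + 6·6) = (11, 8, 38)
Ratio at component: 38 / 6 = 6.3333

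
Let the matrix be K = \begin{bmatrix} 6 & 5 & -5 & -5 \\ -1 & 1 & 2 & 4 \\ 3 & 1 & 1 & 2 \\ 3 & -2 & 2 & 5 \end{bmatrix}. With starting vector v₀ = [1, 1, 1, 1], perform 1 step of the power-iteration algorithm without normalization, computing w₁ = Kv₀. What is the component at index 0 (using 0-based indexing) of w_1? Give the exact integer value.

w1 = Kv₀ = (6·1 + 5·1 + (-5)·1 + (-5)·1; (-1)·1 + 1·1 + 2·1 + 4·1; 3·1 + 1·1 + 1·1 + 2·1; 3·1 + (-2)·1 + 2·1 + 5·1) = (1, 6, 7, 8)
The requested component of w1 is 1.

1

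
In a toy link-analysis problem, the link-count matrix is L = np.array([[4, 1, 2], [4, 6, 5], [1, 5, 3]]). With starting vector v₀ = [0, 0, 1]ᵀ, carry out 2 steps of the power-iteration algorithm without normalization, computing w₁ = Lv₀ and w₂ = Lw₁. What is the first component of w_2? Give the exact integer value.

19

w1 = Lv₀ = (2, 5, 3)
w2 = Lw1 = (19, 53, 36)
The requested component of w2 is 19.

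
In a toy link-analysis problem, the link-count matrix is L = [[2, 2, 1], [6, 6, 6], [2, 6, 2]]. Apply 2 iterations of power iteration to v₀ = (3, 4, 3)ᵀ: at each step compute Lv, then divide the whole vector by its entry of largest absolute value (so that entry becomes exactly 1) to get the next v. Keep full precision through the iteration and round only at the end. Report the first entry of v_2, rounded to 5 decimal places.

Lv0 = (17.000000, 60.000000, 36.000000); divide by 60.000000 → v1 = (0.283333, 1.000000, 0.600000)
Lv1 = (3.166667, 11.300000, 7.766667); divide by 11.300000 → v2 = (0.280236, 1.000000, 0.687316)
Requested entry of v2: 190/678 = 0.28024

0.28024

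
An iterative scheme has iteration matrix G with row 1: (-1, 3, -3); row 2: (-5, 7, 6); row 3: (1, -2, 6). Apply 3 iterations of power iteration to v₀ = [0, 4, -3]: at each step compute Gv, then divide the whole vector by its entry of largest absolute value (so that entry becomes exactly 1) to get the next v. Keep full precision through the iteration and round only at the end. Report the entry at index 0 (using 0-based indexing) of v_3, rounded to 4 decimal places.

Gv0 = (21.00000, 10.00000, -26.00000); divide by -26.00000 → v1 = (-0.80769, -0.38462, 1.00000)
Gv1 = (-3.34615, 7.34615, 5.96154); divide by 7.34615 → v2 = (-0.45550, 1.00000, 0.81152)
Gv2 = (1.02094, 14.14660, 2.41361); divide by 14.14660 → v3 = (0.07217, 1.00000, 0.17061)
Requested entry of v3: -195/-2702 = 0.0722

0.0722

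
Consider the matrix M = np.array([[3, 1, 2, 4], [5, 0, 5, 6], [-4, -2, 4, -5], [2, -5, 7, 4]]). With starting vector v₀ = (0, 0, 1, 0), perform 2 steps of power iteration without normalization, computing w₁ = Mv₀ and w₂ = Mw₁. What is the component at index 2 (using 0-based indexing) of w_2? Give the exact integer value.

-37

w1 = Mv₀ = (3·0 + 1·0 + 2·1 + 4·0; 5·0 + 0·0 + 5·1 + 6·0; (-4)·0 + (-2)·0 + 4·1 + (-5)·0; 2·0 + (-5)·0 + 7·1 + 4·0) = (2, 5, 4, 7)
w2 = Mw1 = (3·2 + 1·5 + 2·4 + 4·7; 5·2 + 0·5 + 5·4 + 6·7; (-4)·2 + (-2)·5 + 4·4 + (-5)·7; 2·2 + (-5)·5 + 7·4 + 4·7) = (47, 72, -37, 35)
The requested component of w2 is -37.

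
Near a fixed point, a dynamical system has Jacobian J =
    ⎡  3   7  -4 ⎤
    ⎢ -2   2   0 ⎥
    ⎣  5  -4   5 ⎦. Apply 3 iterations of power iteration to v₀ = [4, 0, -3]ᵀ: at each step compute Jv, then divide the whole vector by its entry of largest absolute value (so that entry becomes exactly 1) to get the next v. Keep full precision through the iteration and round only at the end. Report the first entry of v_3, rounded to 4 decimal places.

1.0000

Jv0 = (24.00000, -8.00000, 5.00000); divide by 24.00000 → v1 = (1.00000, -0.33333, 0.20833)
Jv1 = (-0.16667, -2.66667, 7.37500); divide by 7.37500 → v2 = (-0.02260, -0.36158, 1.00000)
Jv2 = (-6.59887, -0.67797, 6.33333); divide by -6.59887 → v3 = (1.00000, 0.10274, -0.95976)
Requested entry of v3: -1168/-1168 = 1.0000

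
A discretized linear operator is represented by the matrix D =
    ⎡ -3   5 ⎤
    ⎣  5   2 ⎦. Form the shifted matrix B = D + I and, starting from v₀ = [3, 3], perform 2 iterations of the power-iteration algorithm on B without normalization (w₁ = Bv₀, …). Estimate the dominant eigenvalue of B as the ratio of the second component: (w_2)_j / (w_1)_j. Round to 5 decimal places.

B = D + I has rows (-2, 5); (5, 3)
w1 = Bv₀ = ((-2)·3 + 5·3; 5·3 + 3·3) = (9, 24)
w2 = Bw1 = ((-2)·9 + 5·24; 5·9 + 3·24) = (102, 117)
Ratio: 117/24 = 4.87500

μ ≈ 4.87500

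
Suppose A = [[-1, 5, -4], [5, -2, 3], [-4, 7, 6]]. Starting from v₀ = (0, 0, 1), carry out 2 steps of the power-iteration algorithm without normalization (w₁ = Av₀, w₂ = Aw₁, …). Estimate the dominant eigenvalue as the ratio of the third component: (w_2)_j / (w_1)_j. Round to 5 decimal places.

w1 = Av₀ = ((-1)·0 + 5·0 + (-4)·1; 5·0 + (-2)·0 + 3·1; (-4)·0 + 7·0 + 6·1) = (-4, 3, 6)
w2 = Aw1 = ((-1)·(-4) + 5·3 + (-4)·6; 5·(-4) + (-2)·3 + 3·6; (-4)·(-4) + 7·3 + 6·6) = (-5, -8, 73)
Ratio at component: 73 / 6 = 12.16667

λ ≈ 12.16667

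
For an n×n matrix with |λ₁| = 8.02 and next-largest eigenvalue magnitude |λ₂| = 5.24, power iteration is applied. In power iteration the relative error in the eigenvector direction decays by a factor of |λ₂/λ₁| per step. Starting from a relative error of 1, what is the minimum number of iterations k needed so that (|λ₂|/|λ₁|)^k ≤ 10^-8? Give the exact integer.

44

|λ₂/λ₁| = 5.24/8.02 = 0.65337
Need k ≥ ln(10^-8) / ln(0.65337) = -18.4207 / -0.4256 ≈ 43.280
Smallest integer k satisfying the bound: 44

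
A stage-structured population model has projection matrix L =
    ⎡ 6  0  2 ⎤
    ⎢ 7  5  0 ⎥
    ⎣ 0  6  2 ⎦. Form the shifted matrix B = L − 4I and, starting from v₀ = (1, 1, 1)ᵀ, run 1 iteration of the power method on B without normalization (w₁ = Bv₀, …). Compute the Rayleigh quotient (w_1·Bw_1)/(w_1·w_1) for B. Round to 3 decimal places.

5.333

B = L − 4I has rows (2, 0, 2); (7, 1, 0); (0, 6, -2)
w1 = Bv₀ = (2·1 + 0·1 + 2·1; 7·1 + 1·1 + 0·1; 0·1 + 6·1 + (-2)·1) = (4, 8, 4)
Bw1 = (16, 36, 40)
w1·Bw1 = 512; w1·w1 = 96; μ ≈ 512/96 = 5.333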